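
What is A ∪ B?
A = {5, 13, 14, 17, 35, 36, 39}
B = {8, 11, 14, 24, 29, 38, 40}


Set A = {5, 13, 14, 17, 35, 36, 39}
Set B = {8, 11, 14, 24, 29, 38, 40}
A ∪ B includes all elements in either set.
Elements from A: {5, 13, 14, 17, 35, 36, 39}
Elements from B not already included: {8, 11, 24, 29, 38, 40}
A ∪ B = {5, 8, 11, 13, 14, 17, 24, 29, 35, 36, 38, 39, 40}

{5, 8, 11, 13, 14, 17, 24, 29, 35, 36, 38, 39, 40}


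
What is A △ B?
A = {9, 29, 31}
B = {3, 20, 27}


Set A = {9, 29, 31}
Set B = {3, 20, 27}
A △ B = (A \ B) ∪ (B \ A)
Elements in A but not B: {9, 29, 31}
Elements in B but not A: {3, 20, 27}
A △ B = {3, 9, 20, 27, 29, 31}

{3, 9, 20, 27, 29, 31}


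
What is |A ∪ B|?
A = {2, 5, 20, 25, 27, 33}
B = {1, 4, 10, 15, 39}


Set A = {2, 5, 20, 25, 27, 33}, |A| = 6
Set B = {1, 4, 10, 15, 39}, |B| = 5
A ∩ B = {}, |A ∩ B| = 0
|A ∪ B| = |A| + |B| - |A ∩ B| = 6 + 5 - 0 = 11

11


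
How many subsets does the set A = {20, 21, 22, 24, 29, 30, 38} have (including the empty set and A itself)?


Set A = {20, 21, 22, 24, 29, 30, 38}
|A| = 7
The power set P(A) contains all subsets of A.
|P(A)| = 2^|A| = 2^7 = 128

128


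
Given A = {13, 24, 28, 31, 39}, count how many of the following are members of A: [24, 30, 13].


Set A = {13, 24, 28, 31, 39}
Candidates: [24, 30, 13]
Check each candidate:
24 ∈ A, 30 ∉ A, 13 ∈ A
Count of candidates in A: 2

2


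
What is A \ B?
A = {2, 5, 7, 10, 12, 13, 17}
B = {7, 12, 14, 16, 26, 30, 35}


Set A = {2, 5, 7, 10, 12, 13, 17}
Set B = {7, 12, 14, 16, 26, 30, 35}
A \ B includes elements in A that are not in B.
Check each element of A:
2 (not in B, keep), 5 (not in B, keep), 7 (in B, remove), 10 (not in B, keep), 12 (in B, remove), 13 (not in B, keep), 17 (not in B, keep)
A \ B = {2, 5, 10, 13, 17}

{2, 5, 10, 13, 17}


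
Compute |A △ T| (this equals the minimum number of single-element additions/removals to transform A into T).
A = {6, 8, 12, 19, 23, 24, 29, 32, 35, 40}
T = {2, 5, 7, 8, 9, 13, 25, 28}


Set A = {6, 8, 12, 19, 23, 24, 29, 32, 35, 40}
Set T = {2, 5, 7, 8, 9, 13, 25, 28}
Elements to remove from A (in A, not in T): {6, 12, 19, 23, 24, 29, 32, 35, 40} → 9 removals
Elements to add to A (in T, not in A): {2, 5, 7, 9, 13, 25, 28} → 7 additions
Total edits = 9 + 7 = 16

16


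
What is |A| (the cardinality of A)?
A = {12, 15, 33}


Set A = {12, 15, 33}
Listing elements: 12, 15, 33
Counting: 3 elements
|A| = 3

3


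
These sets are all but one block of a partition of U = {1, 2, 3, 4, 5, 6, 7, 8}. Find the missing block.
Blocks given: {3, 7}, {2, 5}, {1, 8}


U = {1, 2, 3, 4, 5, 6, 7, 8}
Shown blocks: {3, 7}, {2, 5}, {1, 8}
A partition's blocks are pairwise disjoint and cover U, so the missing block = U \ (union of shown blocks).
Union of shown blocks: {1, 2, 3, 5, 7, 8}
Missing block = U \ (union) = {4, 6}

{4, 6}


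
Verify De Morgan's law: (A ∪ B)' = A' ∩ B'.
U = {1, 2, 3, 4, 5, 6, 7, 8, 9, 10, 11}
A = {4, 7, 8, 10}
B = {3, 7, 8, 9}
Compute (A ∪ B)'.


U = {1, 2, 3, 4, 5, 6, 7, 8, 9, 10, 11}
A = {4, 7, 8, 10}, B = {3, 7, 8, 9}
A ∪ B = {3, 4, 7, 8, 9, 10}
(A ∪ B)' = U \ (A ∪ B) = {1, 2, 5, 6, 11}
Verification via A' ∩ B': A' = {1, 2, 3, 5, 6, 9, 11}, B' = {1, 2, 4, 5, 6, 10, 11}
A' ∩ B' = {1, 2, 5, 6, 11} ✓

{1, 2, 5, 6, 11}


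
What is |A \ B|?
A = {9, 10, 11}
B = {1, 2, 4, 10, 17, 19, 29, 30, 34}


Set A = {9, 10, 11}
Set B = {1, 2, 4, 10, 17, 19, 29, 30, 34}
A \ B = {9, 11}
|A \ B| = 2

2


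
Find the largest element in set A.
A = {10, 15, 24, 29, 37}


Set A = {10, 15, 24, 29, 37}
Elements in ascending order: 10, 15, 24, 29, 37
The largest element is 37.

37


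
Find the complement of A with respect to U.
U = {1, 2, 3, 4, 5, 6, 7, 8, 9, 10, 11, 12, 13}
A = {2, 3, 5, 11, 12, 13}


Universal set U = {1, 2, 3, 4, 5, 6, 7, 8, 9, 10, 11, 12, 13}
Set A = {2, 3, 5, 11, 12, 13}
A' = U \ A = elements in U but not in A
Checking each element of U:
1 (not in A, include), 2 (in A, exclude), 3 (in A, exclude), 4 (not in A, include), 5 (in A, exclude), 6 (not in A, include), 7 (not in A, include), 8 (not in A, include), 9 (not in A, include), 10 (not in A, include), 11 (in A, exclude), 12 (in A, exclude), 13 (in A, exclude)
A' = {1, 4, 6, 7, 8, 9, 10}

{1, 4, 6, 7, 8, 9, 10}


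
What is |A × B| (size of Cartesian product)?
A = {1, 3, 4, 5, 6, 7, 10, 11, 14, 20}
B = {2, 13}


Set A = {1, 3, 4, 5, 6, 7, 10, 11, 14, 20} has 10 elements.
Set B = {2, 13} has 2 elements.
|A × B| = |A| × |B| = 10 × 2 = 20

20


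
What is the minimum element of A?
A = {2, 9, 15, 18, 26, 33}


Set A = {2, 9, 15, 18, 26, 33}
Elements in ascending order: 2, 9, 15, 18, 26, 33
The smallest element is 2.

2


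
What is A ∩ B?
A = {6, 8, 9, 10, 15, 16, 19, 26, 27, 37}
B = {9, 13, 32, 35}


Set A = {6, 8, 9, 10, 15, 16, 19, 26, 27, 37}
Set B = {9, 13, 32, 35}
A ∩ B includes only elements in both sets.
Check each element of A against B:
6 ✗, 8 ✗, 9 ✓, 10 ✗, 15 ✗, 16 ✗, 19 ✗, 26 ✗, 27 ✗, 37 ✗
A ∩ B = {9}

{9}


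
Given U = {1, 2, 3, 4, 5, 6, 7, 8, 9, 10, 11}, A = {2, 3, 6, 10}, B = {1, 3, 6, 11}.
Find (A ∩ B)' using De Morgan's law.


U = {1, 2, 3, 4, 5, 6, 7, 8, 9, 10, 11}
A = {2, 3, 6, 10}, B = {1, 3, 6, 11}
A ∩ B = {3, 6}
(A ∩ B)' = U \ (A ∩ B) = {1, 2, 4, 5, 7, 8, 9, 10, 11}
Verification via A' ∪ B': A' = {1, 4, 5, 7, 8, 9, 11}, B' = {2, 4, 5, 7, 8, 9, 10}
A' ∪ B' = {1, 2, 4, 5, 7, 8, 9, 10, 11} ✓

{1, 2, 4, 5, 7, 8, 9, 10, 11}


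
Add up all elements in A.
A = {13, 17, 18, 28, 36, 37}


Set A = {13, 17, 18, 28, 36, 37}
Sum = 13 + 17 + 18 + 28 + 36 + 37 = 149

149


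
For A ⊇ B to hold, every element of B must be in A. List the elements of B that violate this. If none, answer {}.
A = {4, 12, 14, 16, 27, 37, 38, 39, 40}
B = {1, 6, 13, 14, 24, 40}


Set A = {4, 12, 14, 16, 27, 37, 38, 39, 40}
Set B = {1, 6, 13, 14, 24, 40}
Check each element of B against A:
1 ∉ A (include), 6 ∉ A (include), 13 ∉ A (include), 14 ∈ A, 24 ∉ A (include), 40 ∈ A
Elements of B not in A: {1, 6, 13, 24}

{1, 6, 13, 24}


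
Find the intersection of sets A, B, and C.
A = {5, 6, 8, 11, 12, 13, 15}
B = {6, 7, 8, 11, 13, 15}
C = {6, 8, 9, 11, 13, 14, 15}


Set A = {5, 6, 8, 11, 12, 13, 15}
Set B = {6, 7, 8, 11, 13, 15}
Set C = {6, 8, 9, 11, 13, 14, 15}
First, A ∩ B = {6, 8, 11, 13, 15}
Then, (A ∩ B) ∩ C = {6, 8, 11, 13, 15}

{6, 8, 11, 13, 15}


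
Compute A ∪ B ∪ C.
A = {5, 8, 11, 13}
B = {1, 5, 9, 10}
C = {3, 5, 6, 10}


Set A = {5, 8, 11, 13}
Set B = {1, 5, 9, 10}
Set C = {3, 5, 6, 10}
First, A ∪ B = {1, 5, 8, 9, 10, 11, 13}
Then, (A ∪ B) ∪ C = {1, 3, 5, 6, 8, 9, 10, 11, 13}

{1, 3, 5, 6, 8, 9, 10, 11, 13}


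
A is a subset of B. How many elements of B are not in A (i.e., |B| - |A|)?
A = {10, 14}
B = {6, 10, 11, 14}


Set A = {10, 14}, |A| = 2
Set B = {6, 10, 11, 14}, |B| = 4
Since A ⊆ B: B \ A = {6, 11}
|B| - |A| = 4 - 2 = 2

2


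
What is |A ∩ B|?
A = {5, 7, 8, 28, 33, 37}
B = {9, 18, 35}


Set A = {5, 7, 8, 28, 33, 37}
Set B = {9, 18, 35}
A ∩ B = {}
|A ∩ B| = 0

0


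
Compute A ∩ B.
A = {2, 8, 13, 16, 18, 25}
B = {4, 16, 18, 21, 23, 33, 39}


Set A = {2, 8, 13, 16, 18, 25}
Set B = {4, 16, 18, 21, 23, 33, 39}
A ∩ B includes only elements in both sets.
Check each element of A against B:
2 ✗, 8 ✗, 13 ✗, 16 ✓, 18 ✓, 25 ✗
A ∩ B = {16, 18}

{16, 18}


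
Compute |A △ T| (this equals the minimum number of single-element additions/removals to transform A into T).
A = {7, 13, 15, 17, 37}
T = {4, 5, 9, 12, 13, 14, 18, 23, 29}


Set A = {7, 13, 15, 17, 37}
Set T = {4, 5, 9, 12, 13, 14, 18, 23, 29}
Elements to remove from A (in A, not in T): {7, 15, 17, 37} → 4 removals
Elements to add to A (in T, not in A): {4, 5, 9, 12, 14, 18, 23, 29} → 8 additions
Total edits = 4 + 8 = 12

12


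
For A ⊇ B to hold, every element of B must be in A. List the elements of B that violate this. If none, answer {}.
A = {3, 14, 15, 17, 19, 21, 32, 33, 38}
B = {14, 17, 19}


Set A = {3, 14, 15, 17, 19, 21, 32, 33, 38}
Set B = {14, 17, 19}
Check each element of B against A:
14 ∈ A, 17 ∈ A, 19 ∈ A
Elements of B not in A: {}

{}


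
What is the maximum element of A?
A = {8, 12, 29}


Set A = {8, 12, 29}
Elements in ascending order: 8, 12, 29
The largest element is 29.

29


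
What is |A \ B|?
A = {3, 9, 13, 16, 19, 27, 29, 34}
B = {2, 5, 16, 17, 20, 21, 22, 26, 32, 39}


Set A = {3, 9, 13, 16, 19, 27, 29, 34}
Set B = {2, 5, 16, 17, 20, 21, 22, 26, 32, 39}
A \ B = {3, 9, 13, 19, 27, 29, 34}
|A \ B| = 7

7


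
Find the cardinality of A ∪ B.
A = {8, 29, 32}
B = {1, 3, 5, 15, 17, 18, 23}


Set A = {8, 29, 32}, |A| = 3
Set B = {1, 3, 5, 15, 17, 18, 23}, |B| = 7
A ∩ B = {}, |A ∩ B| = 0
|A ∪ B| = |A| + |B| - |A ∩ B| = 3 + 7 - 0 = 10

10


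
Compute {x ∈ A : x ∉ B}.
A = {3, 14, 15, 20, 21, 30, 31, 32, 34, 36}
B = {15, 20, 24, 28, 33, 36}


Set A = {3, 14, 15, 20, 21, 30, 31, 32, 34, 36}
Set B = {15, 20, 24, 28, 33, 36}
Check each element of A against B:
3 ∉ B (include), 14 ∉ B (include), 15 ∈ B, 20 ∈ B, 21 ∉ B (include), 30 ∉ B (include), 31 ∉ B (include), 32 ∉ B (include), 34 ∉ B (include), 36 ∈ B
Elements of A not in B: {3, 14, 21, 30, 31, 32, 34}

{3, 14, 21, 30, 31, 32, 34}


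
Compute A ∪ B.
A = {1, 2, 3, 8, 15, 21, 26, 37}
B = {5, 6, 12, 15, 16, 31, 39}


Set A = {1, 2, 3, 8, 15, 21, 26, 37}
Set B = {5, 6, 12, 15, 16, 31, 39}
A ∪ B includes all elements in either set.
Elements from A: {1, 2, 3, 8, 15, 21, 26, 37}
Elements from B not already included: {5, 6, 12, 16, 31, 39}
A ∪ B = {1, 2, 3, 5, 6, 8, 12, 15, 16, 21, 26, 31, 37, 39}

{1, 2, 3, 5, 6, 8, 12, 15, 16, 21, 26, 31, 37, 39}


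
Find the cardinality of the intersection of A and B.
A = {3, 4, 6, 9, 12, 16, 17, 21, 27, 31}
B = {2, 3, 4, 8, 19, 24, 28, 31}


Set A = {3, 4, 6, 9, 12, 16, 17, 21, 27, 31}
Set B = {2, 3, 4, 8, 19, 24, 28, 31}
A ∩ B = {3, 4, 31}
|A ∩ B| = 3

3


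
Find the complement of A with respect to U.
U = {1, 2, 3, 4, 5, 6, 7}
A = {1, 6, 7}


Universal set U = {1, 2, 3, 4, 5, 6, 7}
Set A = {1, 6, 7}
A' = U \ A = elements in U but not in A
Checking each element of U:
1 (in A, exclude), 2 (not in A, include), 3 (not in A, include), 4 (not in A, include), 5 (not in A, include), 6 (in A, exclude), 7 (in A, exclude)
A' = {2, 3, 4, 5}

{2, 3, 4, 5}


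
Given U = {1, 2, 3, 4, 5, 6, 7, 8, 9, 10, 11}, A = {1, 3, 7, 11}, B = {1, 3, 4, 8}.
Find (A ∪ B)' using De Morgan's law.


U = {1, 2, 3, 4, 5, 6, 7, 8, 9, 10, 11}
A = {1, 3, 7, 11}, B = {1, 3, 4, 8}
A ∪ B = {1, 3, 4, 7, 8, 11}
(A ∪ B)' = U \ (A ∪ B) = {2, 5, 6, 9, 10}
Verification via A' ∩ B': A' = {2, 4, 5, 6, 8, 9, 10}, B' = {2, 5, 6, 7, 9, 10, 11}
A' ∩ B' = {2, 5, 6, 9, 10} ✓

{2, 5, 6, 9, 10}


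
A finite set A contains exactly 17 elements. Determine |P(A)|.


The set has 17 elements.
The power set contains all possible subsets.
|P(A)| = 2^|A| = 2^17 = 131072

131072


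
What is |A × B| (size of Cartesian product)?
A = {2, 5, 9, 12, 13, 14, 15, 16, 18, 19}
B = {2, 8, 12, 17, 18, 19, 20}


Set A = {2, 5, 9, 12, 13, 14, 15, 16, 18, 19} has 10 elements.
Set B = {2, 8, 12, 17, 18, 19, 20} has 7 elements.
|A × B| = |A| × |B| = 10 × 7 = 70

70


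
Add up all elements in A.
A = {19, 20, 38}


Set A = {19, 20, 38}
Sum = 19 + 20 + 38 = 77

77


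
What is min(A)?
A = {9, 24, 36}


Set A = {9, 24, 36}
Elements in ascending order: 9, 24, 36
The smallest element is 9.

9


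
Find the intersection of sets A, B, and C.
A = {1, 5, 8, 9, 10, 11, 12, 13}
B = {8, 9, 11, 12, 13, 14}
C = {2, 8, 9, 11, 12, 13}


Set A = {1, 5, 8, 9, 10, 11, 12, 13}
Set B = {8, 9, 11, 12, 13, 14}
Set C = {2, 8, 9, 11, 12, 13}
First, A ∩ B = {8, 9, 11, 12, 13}
Then, (A ∩ B) ∩ C = {8, 9, 11, 12, 13}

{8, 9, 11, 12, 13}


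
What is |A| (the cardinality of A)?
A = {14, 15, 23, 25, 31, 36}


Set A = {14, 15, 23, 25, 31, 36}
Listing elements: 14, 15, 23, 25, 31, 36
Counting: 6 elements
|A| = 6

6


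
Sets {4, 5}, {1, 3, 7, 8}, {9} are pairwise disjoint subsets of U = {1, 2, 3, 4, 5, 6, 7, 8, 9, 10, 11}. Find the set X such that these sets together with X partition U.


U = {1, 2, 3, 4, 5, 6, 7, 8, 9, 10, 11}
Shown blocks: {4, 5}, {1, 3, 7, 8}, {9}
A partition's blocks are pairwise disjoint and cover U, so the missing block = U \ (union of shown blocks).
Union of shown blocks: {1, 3, 4, 5, 7, 8, 9}
Missing block = U \ (union) = {2, 6, 10, 11}

{2, 6, 10, 11}


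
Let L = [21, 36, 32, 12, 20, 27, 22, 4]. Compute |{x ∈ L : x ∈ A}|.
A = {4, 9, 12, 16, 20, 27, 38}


Set A = {4, 9, 12, 16, 20, 27, 38}
Candidates: [21, 36, 32, 12, 20, 27, 22, 4]
Check each candidate:
21 ∉ A, 36 ∉ A, 32 ∉ A, 12 ∈ A, 20 ∈ A, 27 ∈ A, 22 ∉ A, 4 ∈ A
Count of candidates in A: 4

4


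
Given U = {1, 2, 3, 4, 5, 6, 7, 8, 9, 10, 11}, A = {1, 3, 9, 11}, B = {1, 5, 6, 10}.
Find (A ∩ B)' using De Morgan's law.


U = {1, 2, 3, 4, 5, 6, 7, 8, 9, 10, 11}
A = {1, 3, 9, 11}, B = {1, 5, 6, 10}
A ∩ B = {1}
(A ∩ B)' = U \ (A ∩ B) = {2, 3, 4, 5, 6, 7, 8, 9, 10, 11}
Verification via A' ∪ B': A' = {2, 4, 5, 6, 7, 8, 10}, B' = {2, 3, 4, 7, 8, 9, 11}
A' ∪ B' = {2, 3, 4, 5, 6, 7, 8, 9, 10, 11} ✓

{2, 3, 4, 5, 6, 7, 8, 9, 10, 11}


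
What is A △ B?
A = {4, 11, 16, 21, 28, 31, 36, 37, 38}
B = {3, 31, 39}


Set A = {4, 11, 16, 21, 28, 31, 36, 37, 38}
Set B = {3, 31, 39}
A △ B = (A \ B) ∪ (B \ A)
Elements in A but not B: {4, 11, 16, 21, 28, 36, 37, 38}
Elements in B but not A: {3, 39}
A △ B = {3, 4, 11, 16, 21, 28, 36, 37, 38, 39}

{3, 4, 11, 16, 21, 28, 36, 37, 38, 39}


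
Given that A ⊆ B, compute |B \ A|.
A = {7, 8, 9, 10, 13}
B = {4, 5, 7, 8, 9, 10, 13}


Set A = {7, 8, 9, 10, 13}, |A| = 5
Set B = {4, 5, 7, 8, 9, 10, 13}, |B| = 7
Since A ⊆ B: B \ A = {4, 5}
|B| - |A| = 7 - 5 = 2

2


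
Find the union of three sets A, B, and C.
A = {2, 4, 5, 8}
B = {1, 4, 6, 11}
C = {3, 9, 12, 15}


Set A = {2, 4, 5, 8}
Set B = {1, 4, 6, 11}
Set C = {3, 9, 12, 15}
First, A ∪ B = {1, 2, 4, 5, 6, 8, 11}
Then, (A ∪ B) ∪ C = {1, 2, 3, 4, 5, 6, 8, 9, 11, 12, 15}

{1, 2, 3, 4, 5, 6, 8, 9, 11, 12, 15}


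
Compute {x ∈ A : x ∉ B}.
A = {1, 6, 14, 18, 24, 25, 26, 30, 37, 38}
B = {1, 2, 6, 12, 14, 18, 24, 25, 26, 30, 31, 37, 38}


Set A = {1, 6, 14, 18, 24, 25, 26, 30, 37, 38}
Set B = {1, 2, 6, 12, 14, 18, 24, 25, 26, 30, 31, 37, 38}
Check each element of A against B:
1 ∈ B, 6 ∈ B, 14 ∈ B, 18 ∈ B, 24 ∈ B, 25 ∈ B, 26 ∈ B, 30 ∈ B, 37 ∈ B, 38 ∈ B
Elements of A not in B: {}

{}


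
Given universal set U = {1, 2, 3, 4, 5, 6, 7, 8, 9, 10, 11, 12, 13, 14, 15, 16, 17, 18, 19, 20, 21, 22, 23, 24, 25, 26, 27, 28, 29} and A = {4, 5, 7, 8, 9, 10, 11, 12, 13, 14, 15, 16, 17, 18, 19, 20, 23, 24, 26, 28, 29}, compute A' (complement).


Universal set U = {1, 2, 3, 4, 5, 6, 7, 8, 9, 10, 11, 12, 13, 14, 15, 16, 17, 18, 19, 20, 21, 22, 23, 24, 25, 26, 27, 28, 29}
Set A = {4, 5, 7, 8, 9, 10, 11, 12, 13, 14, 15, 16, 17, 18, 19, 20, 23, 24, 26, 28, 29}
A' = U \ A = elements in U but not in A
Checking each element of U:
1 (not in A, include), 2 (not in A, include), 3 (not in A, include), 4 (in A, exclude), 5 (in A, exclude), 6 (not in A, include), 7 (in A, exclude), 8 (in A, exclude), 9 (in A, exclude), 10 (in A, exclude), 11 (in A, exclude), 12 (in A, exclude), 13 (in A, exclude), 14 (in A, exclude), 15 (in A, exclude), 16 (in A, exclude), 17 (in A, exclude), 18 (in A, exclude), 19 (in A, exclude), 20 (in A, exclude), 21 (not in A, include), 22 (not in A, include), 23 (in A, exclude), 24 (in A, exclude), 25 (not in A, include), 26 (in A, exclude), 27 (not in A, include), 28 (in A, exclude), 29 (in A, exclude)
A' = {1, 2, 3, 6, 21, 22, 25, 27}

{1, 2, 3, 6, 21, 22, 25, 27}


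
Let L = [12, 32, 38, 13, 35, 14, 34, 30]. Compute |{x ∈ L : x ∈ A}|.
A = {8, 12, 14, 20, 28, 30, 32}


Set A = {8, 12, 14, 20, 28, 30, 32}
Candidates: [12, 32, 38, 13, 35, 14, 34, 30]
Check each candidate:
12 ∈ A, 32 ∈ A, 38 ∉ A, 13 ∉ A, 35 ∉ A, 14 ∈ A, 34 ∉ A, 30 ∈ A
Count of candidates in A: 4

4


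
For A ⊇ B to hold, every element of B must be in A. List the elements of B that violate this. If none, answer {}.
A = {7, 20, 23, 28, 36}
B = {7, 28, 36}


Set A = {7, 20, 23, 28, 36}
Set B = {7, 28, 36}
Check each element of B against A:
7 ∈ A, 28 ∈ A, 36 ∈ A
Elements of B not in A: {}

{}


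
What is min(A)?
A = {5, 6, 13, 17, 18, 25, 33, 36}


Set A = {5, 6, 13, 17, 18, 25, 33, 36}
Elements in ascending order: 5, 6, 13, 17, 18, 25, 33, 36
The smallest element is 5.

5


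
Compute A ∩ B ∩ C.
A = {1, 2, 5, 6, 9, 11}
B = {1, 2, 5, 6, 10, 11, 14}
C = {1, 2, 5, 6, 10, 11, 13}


Set A = {1, 2, 5, 6, 9, 11}
Set B = {1, 2, 5, 6, 10, 11, 14}
Set C = {1, 2, 5, 6, 10, 11, 13}
First, A ∩ B = {1, 2, 5, 6, 11}
Then, (A ∩ B) ∩ C = {1, 2, 5, 6, 11}

{1, 2, 5, 6, 11}


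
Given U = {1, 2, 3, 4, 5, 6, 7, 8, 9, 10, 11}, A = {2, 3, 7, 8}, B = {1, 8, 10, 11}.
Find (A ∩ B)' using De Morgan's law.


U = {1, 2, 3, 4, 5, 6, 7, 8, 9, 10, 11}
A = {2, 3, 7, 8}, B = {1, 8, 10, 11}
A ∩ B = {8}
(A ∩ B)' = U \ (A ∩ B) = {1, 2, 3, 4, 5, 6, 7, 9, 10, 11}
Verification via A' ∪ B': A' = {1, 4, 5, 6, 9, 10, 11}, B' = {2, 3, 4, 5, 6, 7, 9}
A' ∪ B' = {1, 2, 3, 4, 5, 6, 7, 9, 10, 11} ✓

{1, 2, 3, 4, 5, 6, 7, 9, 10, 11}


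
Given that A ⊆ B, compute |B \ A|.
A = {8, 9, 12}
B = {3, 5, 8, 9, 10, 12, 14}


Set A = {8, 9, 12}, |A| = 3
Set B = {3, 5, 8, 9, 10, 12, 14}, |B| = 7
Since A ⊆ B: B \ A = {3, 5, 10, 14}
|B| - |A| = 7 - 3 = 4

4


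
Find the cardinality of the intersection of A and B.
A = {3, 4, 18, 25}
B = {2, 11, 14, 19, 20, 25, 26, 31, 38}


Set A = {3, 4, 18, 25}
Set B = {2, 11, 14, 19, 20, 25, 26, 31, 38}
A ∩ B = {25}
|A ∩ B| = 1

1


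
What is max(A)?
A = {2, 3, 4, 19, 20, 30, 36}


Set A = {2, 3, 4, 19, 20, 30, 36}
Elements in ascending order: 2, 3, 4, 19, 20, 30, 36
The largest element is 36.

36


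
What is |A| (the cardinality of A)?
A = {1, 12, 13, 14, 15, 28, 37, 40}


Set A = {1, 12, 13, 14, 15, 28, 37, 40}
Listing elements: 1, 12, 13, 14, 15, 28, 37, 40
Counting: 8 elements
|A| = 8

8


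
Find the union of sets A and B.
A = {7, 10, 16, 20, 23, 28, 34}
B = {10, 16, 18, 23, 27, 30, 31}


Set A = {7, 10, 16, 20, 23, 28, 34}
Set B = {10, 16, 18, 23, 27, 30, 31}
A ∪ B includes all elements in either set.
Elements from A: {7, 10, 16, 20, 23, 28, 34}
Elements from B not already included: {18, 27, 30, 31}
A ∪ B = {7, 10, 16, 18, 20, 23, 27, 28, 30, 31, 34}

{7, 10, 16, 18, 20, 23, 27, 28, 30, 31, 34}


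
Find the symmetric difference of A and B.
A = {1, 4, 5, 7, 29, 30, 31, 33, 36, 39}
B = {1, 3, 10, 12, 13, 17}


Set A = {1, 4, 5, 7, 29, 30, 31, 33, 36, 39}
Set B = {1, 3, 10, 12, 13, 17}
A △ B = (A \ B) ∪ (B \ A)
Elements in A but not B: {4, 5, 7, 29, 30, 31, 33, 36, 39}
Elements in B but not A: {3, 10, 12, 13, 17}
A △ B = {3, 4, 5, 7, 10, 12, 13, 17, 29, 30, 31, 33, 36, 39}

{3, 4, 5, 7, 10, 12, 13, 17, 29, 30, 31, 33, 36, 39}


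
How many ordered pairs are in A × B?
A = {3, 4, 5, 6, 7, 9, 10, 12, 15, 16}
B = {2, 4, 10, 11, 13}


Set A = {3, 4, 5, 6, 7, 9, 10, 12, 15, 16} has 10 elements.
Set B = {2, 4, 10, 11, 13} has 5 elements.
|A × B| = |A| × |B| = 10 × 5 = 50

50


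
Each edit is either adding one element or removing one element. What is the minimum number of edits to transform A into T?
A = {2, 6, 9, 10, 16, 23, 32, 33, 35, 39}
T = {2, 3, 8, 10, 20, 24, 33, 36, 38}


Set A = {2, 6, 9, 10, 16, 23, 32, 33, 35, 39}
Set T = {2, 3, 8, 10, 20, 24, 33, 36, 38}
Elements to remove from A (in A, not in T): {6, 9, 16, 23, 32, 35, 39} → 7 removals
Elements to add to A (in T, not in A): {3, 8, 20, 24, 36, 38} → 6 additions
Total edits = 7 + 6 = 13

13


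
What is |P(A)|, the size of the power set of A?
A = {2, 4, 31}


Set A = {2, 4, 31}
|A| = 3
The power set P(A) contains all subsets of A.
|P(A)| = 2^|A| = 2^3 = 8

8


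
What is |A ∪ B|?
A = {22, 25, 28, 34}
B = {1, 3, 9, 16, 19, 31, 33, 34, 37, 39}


Set A = {22, 25, 28, 34}, |A| = 4
Set B = {1, 3, 9, 16, 19, 31, 33, 34, 37, 39}, |B| = 10
A ∩ B = {34}, |A ∩ B| = 1
|A ∪ B| = |A| + |B| - |A ∩ B| = 4 + 10 - 1 = 13

13


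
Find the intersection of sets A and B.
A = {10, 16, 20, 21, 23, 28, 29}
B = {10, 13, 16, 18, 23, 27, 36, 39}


Set A = {10, 16, 20, 21, 23, 28, 29}
Set B = {10, 13, 16, 18, 23, 27, 36, 39}
A ∩ B includes only elements in both sets.
Check each element of A against B:
10 ✓, 16 ✓, 20 ✗, 21 ✗, 23 ✓, 28 ✗, 29 ✗
A ∩ B = {10, 16, 23}

{10, 16, 23}


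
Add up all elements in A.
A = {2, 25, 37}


Set A = {2, 25, 37}
Sum = 2 + 25 + 37 = 64

64


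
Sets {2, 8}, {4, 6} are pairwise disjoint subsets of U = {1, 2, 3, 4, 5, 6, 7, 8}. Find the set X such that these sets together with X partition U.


U = {1, 2, 3, 4, 5, 6, 7, 8}
Shown blocks: {2, 8}, {4, 6}
A partition's blocks are pairwise disjoint and cover U, so the missing block = U \ (union of shown blocks).
Union of shown blocks: {2, 4, 6, 8}
Missing block = U \ (union) = {1, 3, 5, 7}

{1, 3, 5, 7}


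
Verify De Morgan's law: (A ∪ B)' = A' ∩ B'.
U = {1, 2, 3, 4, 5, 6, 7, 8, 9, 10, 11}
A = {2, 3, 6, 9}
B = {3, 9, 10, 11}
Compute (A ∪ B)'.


U = {1, 2, 3, 4, 5, 6, 7, 8, 9, 10, 11}
A = {2, 3, 6, 9}, B = {3, 9, 10, 11}
A ∪ B = {2, 3, 6, 9, 10, 11}
(A ∪ B)' = U \ (A ∪ B) = {1, 4, 5, 7, 8}
Verification via A' ∩ B': A' = {1, 4, 5, 7, 8, 10, 11}, B' = {1, 2, 4, 5, 6, 7, 8}
A' ∩ B' = {1, 4, 5, 7, 8} ✓

{1, 4, 5, 7, 8}


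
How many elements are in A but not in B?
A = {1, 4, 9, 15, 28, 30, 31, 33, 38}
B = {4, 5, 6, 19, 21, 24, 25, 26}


Set A = {1, 4, 9, 15, 28, 30, 31, 33, 38}
Set B = {4, 5, 6, 19, 21, 24, 25, 26}
A \ B = {1, 9, 15, 28, 30, 31, 33, 38}
|A \ B| = 8

8


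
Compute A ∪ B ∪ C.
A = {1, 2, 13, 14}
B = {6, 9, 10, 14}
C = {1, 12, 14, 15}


Set A = {1, 2, 13, 14}
Set B = {6, 9, 10, 14}
Set C = {1, 12, 14, 15}
First, A ∪ B = {1, 2, 6, 9, 10, 13, 14}
Then, (A ∪ B) ∪ C = {1, 2, 6, 9, 10, 12, 13, 14, 15}

{1, 2, 6, 9, 10, 12, 13, 14, 15}


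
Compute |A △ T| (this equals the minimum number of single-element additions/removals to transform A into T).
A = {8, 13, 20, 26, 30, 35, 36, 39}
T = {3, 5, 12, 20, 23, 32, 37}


Set A = {8, 13, 20, 26, 30, 35, 36, 39}
Set T = {3, 5, 12, 20, 23, 32, 37}
Elements to remove from A (in A, not in T): {8, 13, 26, 30, 35, 36, 39} → 7 removals
Elements to add to A (in T, not in A): {3, 5, 12, 23, 32, 37} → 6 additions
Total edits = 7 + 6 = 13

13


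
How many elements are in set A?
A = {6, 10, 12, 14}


Set A = {6, 10, 12, 14}
Listing elements: 6, 10, 12, 14
Counting: 4 elements
|A| = 4

4


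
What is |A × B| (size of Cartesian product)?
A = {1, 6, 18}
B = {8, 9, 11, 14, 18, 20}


Set A = {1, 6, 18} has 3 elements.
Set B = {8, 9, 11, 14, 18, 20} has 6 elements.
|A × B| = |A| × |B| = 3 × 6 = 18

18


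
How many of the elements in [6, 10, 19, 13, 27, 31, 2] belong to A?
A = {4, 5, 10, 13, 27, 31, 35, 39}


Set A = {4, 5, 10, 13, 27, 31, 35, 39}
Candidates: [6, 10, 19, 13, 27, 31, 2]
Check each candidate:
6 ∉ A, 10 ∈ A, 19 ∉ A, 13 ∈ A, 27 ∈ A, 31 ∈ A, 2 ∉ A
Count of candidates in A: 4

4


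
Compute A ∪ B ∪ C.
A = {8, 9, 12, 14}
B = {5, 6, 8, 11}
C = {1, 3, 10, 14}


Set A = {8, 9, 12, 14}
Set B = {5, 6, 8, 11}
Set C = {1, 3, 10, 14}
First, A ∪ B = {5, 6, 8, 9, 11, 12, 14}
Then, (A ∪ B) ∪ C = {1, 3, 5, 6, 8, 9, 10, 11, 12, 14}

{1, 3, 5, 6, 8, 9, 10, 11, 12, 14}


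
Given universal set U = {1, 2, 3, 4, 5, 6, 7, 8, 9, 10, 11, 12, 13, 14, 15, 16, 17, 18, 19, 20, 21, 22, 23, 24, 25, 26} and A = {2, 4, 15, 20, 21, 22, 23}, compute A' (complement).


Universal set U = {1, 2, 3, 4, 5, 6, 7, 8, 9, 10, 11, 12, 13, 14, 15, 16, 17, 18, 19, 20, 21, 22, 23, 24, 25, 26}
Set A = {2, 4, 15, 20, 21, 22, 23}
A' = U \ A = elements in U but not in A
Checking each element of U:
1 (not in A, include), 2 (in A, exclude), 3 (not in A, include), 4 (in A, exclude), 5 (not in A, include), 6 (not in A, include), 7 (not in A, include), 8 (not in A, include), 9 (not in A, include), 10 (not in A, include), 11 (not in A, include), 12 (not in A, include), 13 (not in A, include), 14 (not in A, include), 15 (in A, exclude), 16 (not in A, include), 17 (not in A, include), 18 (not in A, include), 19 (not in A, include), 20 (in A, exclude), 21 (in A, exclude), 22 (in A, exclude), 23 (in A, exclude), 24 (not in A, include), 25 (not in A, include), 26 (not in A, include)
A' = {1, 3, 5, 6, 7, 8, 9, 10, 11, 12, 13, 14, 16, 17, 18, 19, 24, 25, 26}

{1, 3, 5, 6, 7, 8, 9, 10, 11, 12, 13, 14, 16, 17, 18, 19, 24, 25, 26}


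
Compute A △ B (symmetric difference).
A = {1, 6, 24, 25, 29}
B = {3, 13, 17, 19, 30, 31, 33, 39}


Set A = {1, 6, 24, 25, 29}
Set B = {3, 13, 17, 19, 30, 31, 33, 39}
A △ B = (A \ B) ∪ (B \ A)
Elements in A but not B: {1, 6, 24, 25, 29}
Elements in B but not A: {3, 13, 17, 19, 30, 31, 33, 39}
A △ B = {1, 3, 6, 13, 17, 19, 24, 25, 29, 30, 31, 33, 39}

{1, 3, 6, 13, 17, 19, 24, 25, 29, 30, 31, 33, 39}


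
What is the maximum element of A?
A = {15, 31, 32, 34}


Set A = {15, 31, 32, 34}
Elements in ascending order: 15, 31, 32, 34
The largest element is 34.

34


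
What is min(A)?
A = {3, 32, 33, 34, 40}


Set A = {3, 32, 33, 34, 40}
Elements in ascending order: 3, 32, 33, 34, 40
The smallest element is 3.

3


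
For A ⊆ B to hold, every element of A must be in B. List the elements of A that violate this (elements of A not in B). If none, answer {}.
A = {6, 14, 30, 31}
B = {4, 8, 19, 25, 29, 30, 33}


Set A = {6, 14, 30, 31}
Set B = {4, 8, 19, 25, 29, 30, 33}
Check each element of A against B:
6 ∉ B (include), 14 ∉ B (include), 30 ∈ B, 31 ∉ B (include)
Elements of A not in B: {6, 14, 31}

{6, 14, 31}


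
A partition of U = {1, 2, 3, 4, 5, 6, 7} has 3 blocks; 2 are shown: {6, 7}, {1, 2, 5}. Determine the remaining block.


U = {1, 2, 3, 4, 5, 6, 7}
Shown blocks: {6, 7}, {1, 2, 5}
A partition's blocks are pairwise disjoint and cover U, so the missing block = U \ (union of shown blocks).
Union of shown blocks: {1, 2, 5, 6, 7}
Missing block = U \ (union) = {3, 4}

{3, 4}


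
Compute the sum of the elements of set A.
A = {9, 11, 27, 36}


Set A = {9, 11, 27, 36}
Sum = 9 + 11 + 27 + 36 = 83

83


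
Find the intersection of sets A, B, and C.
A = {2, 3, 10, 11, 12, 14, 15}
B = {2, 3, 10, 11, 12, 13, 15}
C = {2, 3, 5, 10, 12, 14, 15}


Set A = {2, 3, 10, 11, 12, 14, 15}
Set B = {2, 3, 10, 11, 12, 13, 15}
Set C = {2, 3, 5, 10, 12, 14, 15}
First, A ∩ B = {2, 3, 10, 11, 12, 15}
Then, (A ∩ B) ∩ C = {2, 3, 10, 12, 15}

{2, 3, 10, 12, 15}


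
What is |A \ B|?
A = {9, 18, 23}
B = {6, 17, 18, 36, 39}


Set A = {9, 18, 23}
Set B = {6, 17, 18, 36, 39}
A \ B = {9, 23}
|A \ B| = 2

2


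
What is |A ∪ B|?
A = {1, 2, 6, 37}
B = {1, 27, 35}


Set A = {1, 2, 6, 37}, |A| = 4
Set B = {1, 27, 35}, |B| = 3
A ∩ B = {1}, |A ∩ B| = 1
|A ∪ B| = |A| + |B| - |A ∩ B| = 4 + 3 - 1 = 6

6


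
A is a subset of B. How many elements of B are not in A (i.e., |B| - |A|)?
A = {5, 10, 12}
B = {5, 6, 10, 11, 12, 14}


Set A = {5, 10, 12}, |A| = 3
Set B = {5, 6, 10, 11, 12, 14}, |B| = 6
Since A ⊆ B: B \ A = {6, 11, 14}
|B| - |A| = 6 - 3 = 3

3


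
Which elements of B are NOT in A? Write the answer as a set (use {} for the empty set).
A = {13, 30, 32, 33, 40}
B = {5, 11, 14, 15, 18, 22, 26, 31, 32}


Set A = {13, 30, 32, 33, 40}
Set B = {5, 11, 14, 15, 18, 22, 26, 31, 32}
Check each element of B against A:
5 ∉ A (include), 11 ∉ A (include), 14 ∉ A (include), 15 ∉ A (include), 18 ∉ A (include), 22 ∉ A (include), 26 ∉ A (include), 31 ∉ A (include), 32 ∈ A
Elements of B not in A: {5, 11, 14, 15, 18, 22, 26, 31}

{5, 11, 14, 15, 18, 22, 26, 31}


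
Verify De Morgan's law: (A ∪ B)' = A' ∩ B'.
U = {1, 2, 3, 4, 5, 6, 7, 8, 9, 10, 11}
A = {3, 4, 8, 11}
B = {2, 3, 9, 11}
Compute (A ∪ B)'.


U = {1, 2, 3, 4, 5, 6, 7, 8, 9, 10, 11}
A = {3, 4, 8, 11}, B = {2, 3, 9, 11}
A ∪ B = {2, 3, 4, 8, 9, 11}
(A ∪ B)' = U \ (A ∪ B) = {1, 5, 6, 7, 10}
Verification via A' ∩ B': A' = {1, 2, 5, 6, 7, 9, 10}, B' = {1, 4, 5, 6, 7, 8, 10}
A' ∩ B' = {1, 5, 6, 7, 10} ✓

{1, 5, 6, 7, 10}


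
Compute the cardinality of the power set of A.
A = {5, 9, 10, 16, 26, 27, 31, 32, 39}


Set A = {5, 9, 10, 16, 26, 27, 31, 32, 39}
|A| = 9
The power set P(A) contains all subsets of A.
|P(A)| = 2^|A| = 2^9 = 512

512


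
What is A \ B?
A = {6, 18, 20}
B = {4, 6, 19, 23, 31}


Set A = {6, 18, 20}
Set B = {4, 6, 19, 23, 31}
A \ B includes elements in A that are not in B.
Check each element of A:
6 (in B, remove), 18 (not in B, keep), 20 (not in B, keep)
A \ B = {18, 20}

{18, 20}


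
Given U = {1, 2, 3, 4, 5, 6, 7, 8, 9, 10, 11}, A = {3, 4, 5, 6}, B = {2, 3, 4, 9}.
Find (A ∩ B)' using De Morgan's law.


U = {1, 2, 3, 4, 5, 6, 7, 8, 9, 10, 11}
A = {3, 4, 5, 6}, B = {2, 3, 4, 9}
A ∩ B = {3, 4}
(A ∩ B)' = U \ (A ∩ B) = {1, 2, 5, 6, 7, 8, 9, 10, 11}
Verification via A' ∪ B': A' = {1, 2, 7, 8, 9, 10, 11}, B' = {1, 5, 6, 7, 8, 10, 11}
A' ∪ B' = {1, 2, 5, 6, 7, 8, 9, 10, 11} ✓

{1, 2, 5, 6, 7, 8, 9, 10, 11}


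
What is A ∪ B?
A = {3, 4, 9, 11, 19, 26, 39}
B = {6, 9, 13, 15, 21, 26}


Set A = {3, 4, 9, 11, 19, 26, 39}
Set B = {6, 9, 13, 15, 21, 26}
A ∪ B includes all elements in either set.
Elements from A: {3, 4, 9, 11, 19, 26, 39}
Elements from B not already included: {6, 13, 15, 21}
A ∪ B = {3, 4, 6, 9, 11, 13, 15, 19, 21, 26, 39}

{3, 4, 6, 9, 11, 13, 15, 19, 21, 26, 39}


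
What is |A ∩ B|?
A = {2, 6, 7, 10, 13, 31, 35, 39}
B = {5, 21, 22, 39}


Set A = {2, 6, 7, 10, 13, 31, 35, 39}
Set B = {5, 21, 22, 39}
A ∩ B = {39}
|A ∩ B| = 1

1


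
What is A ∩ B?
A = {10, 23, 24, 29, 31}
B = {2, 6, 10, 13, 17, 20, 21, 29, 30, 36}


Set A = {10, 23, 24, 29, 31}
Set B = {2, 6, 10, 13, 17, 20, 21, 29, 30, 36}
A ∩ B includes only elements in both sets.
Check each element of A against B:
10 ✓, 23 ✗, 24 ✗, 29 ✓, 31 ✗
A ∩ B = {10, 29}

{10, 29}


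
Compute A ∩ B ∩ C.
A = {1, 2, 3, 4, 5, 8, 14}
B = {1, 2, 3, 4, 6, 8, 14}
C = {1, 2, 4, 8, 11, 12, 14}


Set A = {1, 2, 3, 4, 5, 8, 14}
Set B = {1, 2, 3, 4, 6, 8, 14}
Set C = {1, 2, 4, 8, 11, 12, 14}
First, A ∩ B = {1, 2, 3, 4, 8, 14}
Then, (A ∩ B) ∩ C = {1, 2, 4, 8, 14}

{1, 2, 4, 8, 14}


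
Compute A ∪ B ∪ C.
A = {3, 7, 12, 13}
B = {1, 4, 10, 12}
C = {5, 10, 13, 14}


Set A = {3, 7, 12, 13}
Set B = {1, 4, 10, 12}
Set C = {5, 10, 13, 14}
First, A ∪ B = {1, 3, 4, 7, 10, 12, 13}
Then, (A ∪ B) ∪ C = {1, 3, 4, 5, 7, 10, 12, 13, 14}

{1, 3, 4, 5, 7, 10, 12, 13, 14}


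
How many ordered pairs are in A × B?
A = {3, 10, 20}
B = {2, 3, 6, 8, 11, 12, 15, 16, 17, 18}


Set A = {3, 10, 20} has 3 elements.
Set B = {2, 3, 6, 8, 11, 12, 15, 16, 17, 18} has 10 elements.
|A × B| = |A| × |B| = 3 × 10 = 30

30


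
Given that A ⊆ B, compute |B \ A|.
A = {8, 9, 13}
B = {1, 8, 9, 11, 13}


Set A = {8, 9, 13}, |A| = 3
Set B = {1, 8, 9, 11, 13}, |B| = 5
Since A ⊆ B: B \ A = {1, 11}
|B| - |A| = 5 - 3 = 2

2


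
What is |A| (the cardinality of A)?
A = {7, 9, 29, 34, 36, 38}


Set A = {7, 9, 29, 34, 36, 38}
Listing elements: 7, 9, 29, 34, 36, 38
Counting: 6 elements
|A| = 6

6


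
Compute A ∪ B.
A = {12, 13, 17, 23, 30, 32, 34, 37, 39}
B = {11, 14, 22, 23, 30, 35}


Set A = {12, 13, 17, 23, 30, 32, 34, 37, 39}
Set B = {11, 14, 22, 23, 30, 35}
A ∪ B includes all elements in either set.
Elements from A: {12, 13, 17, 23, 30, 32, 34, 37, 39}
Elements from B not already included: {11, 14, 22, 35}
A ∪ B = {11, 12, 13, 14, 17, 22, 23, 30, 32, 34, 35, 37, 39}

{11, 12, 13, 14, 17, 22, 23, 30, 32, 34, 35, 37, 39}


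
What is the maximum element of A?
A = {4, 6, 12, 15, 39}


Set A = {4, 6, 12, 15, 39}
Elements in ascending order: 4, 6, 12, 15, 39
The largest element is 39.

39


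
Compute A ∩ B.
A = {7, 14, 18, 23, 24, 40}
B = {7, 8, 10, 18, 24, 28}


Set A = {7, 14, 18, 23, 24, 40}
Set B = {7, 8, 10, 18, 24, 28}
A ∩ B includes only elements in both sets.
Check each element of A against B:
7 ✓, 14 ✗, 18 ✓, 23 ✗, 24 ✓, 40 ✗
A ∩ B = {7, 18, 24}

{7, 18, 24}


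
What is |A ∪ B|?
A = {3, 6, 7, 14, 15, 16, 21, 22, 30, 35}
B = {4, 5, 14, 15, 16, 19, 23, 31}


Set A = {3, 6, 7, 14, 15, 16, 21, 22, 30, 35}, |A| = 10
Set B = {4, 5, 14, 15, 16, 19, 23, 31}, |B| = 8
A ∩ B = {14, 15, 16}, |A ∩ B| = 3
|A ∪ B| = |A| + |B| - |A ∩ B| = 10 + 8 - 3 = 15

15


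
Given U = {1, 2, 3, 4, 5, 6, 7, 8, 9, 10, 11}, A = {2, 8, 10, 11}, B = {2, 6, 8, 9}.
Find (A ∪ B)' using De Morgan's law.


U = {1, 2, 3, 4, 5, 6, 7, 8, 9, 10, 11}
A = {2, 8, 10, 11}, B = {2, 6, 8, 9}
A ∪ B = {2, 6, 8, 9, 10, 11}
(A ∪ B)' = U \ (A ∪ B) = {1, 3, 4, 5, 7}
Verification via A' ∩ B': A' = {1, 3, 4, 5, 6, 7, 9}, B' = {1, 3, 4, 5, 7, 10, 11}
A' ∩ B' = {1, 3, 4, 5, 7} ✓

{1, 3, 4, 5, 7}


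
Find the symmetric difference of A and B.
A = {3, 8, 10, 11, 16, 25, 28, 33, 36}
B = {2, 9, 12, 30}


Set A = {3, 8, 10, 11, 16, 25, 28, 33, 36}
Set B = {2, 9, 12, 30}
A △ B = (A \ B) ∪ (B \ A)
Elements in A but not B: {3, 8, 10, 11, 16, 25, 28, 33, 36}
Elements in B but not A: {2, 9, 12, 30}
A △ B = {2, 3, 8, 9, 10, 11, 12, 16, 25, 28, 30, 33, 36}

{2, 3, 8, 9, 10, 11, 12, 16, 25, 28, 30, 33, 36}


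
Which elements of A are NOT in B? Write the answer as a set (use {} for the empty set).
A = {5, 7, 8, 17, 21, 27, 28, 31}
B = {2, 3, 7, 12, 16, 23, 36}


Set A = {5, 7, 8, 17, 21, 27, 28, 31}
Set B = {2, 3, 7, 12, 16, 23, 36}
Check each element of A against B:
5 ∉ B (include), 7 ∈ B, 8 ∉ B (include), 17 ∉ B (include), 21 ∉ B (include), 27 ∉ B (include), 28 ∉ B (include), 31 ∉ B (include)
Elements of A not in B: {5, 8, 17, 21, 27, 28, 31}

{5, 8, 17, 21, 27, 28, 31}


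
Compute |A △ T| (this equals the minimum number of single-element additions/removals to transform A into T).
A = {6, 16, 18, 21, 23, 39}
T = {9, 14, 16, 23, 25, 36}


Set A = {6, 16, 18, 21, 23, 39}
Set T = {9, 14, 16, 23, 25, 36}
Elements to remove from A (in A, not in T): {6, 18, 21, 39} → 4 removals
Elements to add to A (in T, not in A): {9, 14, 25, 36} → 4 additions
Total edits = 4 + 4 = 8

8


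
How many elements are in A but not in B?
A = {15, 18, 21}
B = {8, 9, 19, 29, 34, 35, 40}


Set A = {15, 18, 21}
Set B = {8, 9, 19, 29, 34, 35, 40}
A \ B = {15, 18, 21}
|A \ B| = 3

3


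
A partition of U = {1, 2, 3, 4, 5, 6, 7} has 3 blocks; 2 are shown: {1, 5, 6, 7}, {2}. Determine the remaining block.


U = {1, 2, 3, 4, 5, 6, 7}
Shown blocks: {1, 5, 6, 7}, {2}
A partition's blocks are pairwise disjoint and cover U, so the missing block = U \ (union of shown blocks).
Union of shown blocks: {1, 2, 5, 6, 7}
Missing block = U \ (union) = {3, 4}

{3, 4}


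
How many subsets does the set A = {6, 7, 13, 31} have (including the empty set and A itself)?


Set A = {6, 7, 13, 31}
|A| = 4
The power set P(A) contains all subsets of A.
|P(A)| = 2^|A| = 2^4 = 16

16


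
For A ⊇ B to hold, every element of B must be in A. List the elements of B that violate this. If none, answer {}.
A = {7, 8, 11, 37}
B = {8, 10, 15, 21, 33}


Set A = {7, 8, 11, 37}
Set B = {8, 10, 15, 21, 33}
Check each element of B against A:
8 ∈ A, 10 ∉ A (include), 15 ∉ A (include), 21 ∉ A (include), 33 ∉ A (include)
Elements of B not in A: {10, 15, 21, 33}

{10, 15, 21, 33}


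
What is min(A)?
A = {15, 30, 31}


Set A = {15, 30, 31}
Elements in ascending order: 15, 30, 31
The smallest element is 15.

15


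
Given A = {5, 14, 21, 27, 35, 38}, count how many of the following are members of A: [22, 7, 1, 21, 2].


Set A = {5, 14, 21, 27, 35, 38}
Candidates: [22, 7, 1, 21, 2]
Check each candidate:
22 ∉ A, 7 ∉ A, 1 ∉ A, 21 ∈ A, 2 ∉ A
Count of candidates in A: 1

1


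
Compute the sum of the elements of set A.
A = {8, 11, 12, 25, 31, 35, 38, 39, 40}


Set A = {8, 11, 12, 25, 31, 35, 38, 39, 40}
Sum = 8 + 11 + 12 + 25 + 31 + 35 + 38 + 39 + 40 = 239

239


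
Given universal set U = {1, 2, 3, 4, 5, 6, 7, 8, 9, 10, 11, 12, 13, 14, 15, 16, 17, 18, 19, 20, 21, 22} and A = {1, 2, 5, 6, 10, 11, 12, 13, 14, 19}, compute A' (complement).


Universal set U = {1, 2, 3, 4, 5, 6, 7, 8, 9, 10, 11, 12, 13, 14, 15, 16, 17, 18, 19, 20, 21, 22}
Set A = {1, 2, 5, 6, 10, 11, 12, 13, 14, 19}
A' = U \ A = elements in U but not in A
Checking each element of U:
1 (in A, exclude), 2 (in A, exclude), 3 (not in A, include), 4 (not in A, include), 5 (in A, exclude), 6 (in A, exclude), 7 (not in A, include), 8 (not in A, include), 9 (not in A, include), 10 (in A, exclude), 11 (in A, exclude), 12 (in A, exclude), 13 (in A, exclude), 14 (in A, exclude), 15 (not in A, include), 16 (not in A, include), 17 (not in A, include), 18 (not in A, include), 19 (in A, exclude), 20 (not in A, include), 21 (not in A, include), 22 (not in A, include)
A' = {3, 4, 7, 8, 9, 15, 16, 17, 18, 20, 21, 22}

{3, 4, 7, 8, 9, 15, 16, 17, 18, 20, 21, 22}


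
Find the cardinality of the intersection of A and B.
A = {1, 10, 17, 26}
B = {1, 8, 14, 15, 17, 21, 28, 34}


Set A = {1, 10, 17, 26}
Set B = {1, 8, 14, 15, 17, 21, 28, 34}
A ∩ B = {1, 17}
|A ∩ B| = 2

2


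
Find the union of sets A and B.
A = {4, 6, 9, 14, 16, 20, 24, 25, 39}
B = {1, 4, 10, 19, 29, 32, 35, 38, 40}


Set A = {4, 6, 9, 14, 16, 20, 24, 25, 39}
Set B = {1, 4, 10, 19, 29, 32, 35, 38, 40}
A ∪ B includes all elements in either set.
Elements from A: {4, 6, 9, 14, 16, 20, 24, 25, 39}
Elements from B not already included: {1, 10, 19, 29, 32, 35, 38, 40}
A ∪ B = {1, 4, 6, 9, 10, 14, 16, 19, 20, 24, 25, 29, 32, 35, 38, 39, 40}

{1, 4, 6, 9, 10, 14, 16, 19, 20, 24, 25, 29, 32, 35, 38, 39, 40}


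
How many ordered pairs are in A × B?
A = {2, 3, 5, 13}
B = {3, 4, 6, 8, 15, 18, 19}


Set A = {2, 3, 5, 13} has 4 elements.
Set B = {3, 4, 6, 8, 15, 18, 19} has 7 elements.
|A × B| = |A| × |B| = 4 × 7 = 28

28


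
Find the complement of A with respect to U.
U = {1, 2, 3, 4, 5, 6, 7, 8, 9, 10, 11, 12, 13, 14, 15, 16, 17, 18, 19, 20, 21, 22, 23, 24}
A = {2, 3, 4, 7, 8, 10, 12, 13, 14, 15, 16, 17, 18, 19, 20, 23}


Universal set U = {1, 2, 3, 4, 5, 6, 7, 8, 9, 10, 11, 12, 13, 14, 15, 16, 17, 18, 19, 20, 21, 22, 23, 24}
Set A = {2, 3, 4, 7, 8, 10, 12, 13, 14, 15, 16, 17, 18, 19, 20, 23}
A' = U \ A = elements in U but not in A
Checking each element of U:
1 (not in A, include), 2 (in A, exclude), 3 (in A, exclude), 4 (in A, exclude), 5 (not in A, include), 6 (not in A, include), 7 (in A, exclude), 8 (in A, exclude), 9 (not in A, include), 10 (in A, exclude), 11 (not in A, include), 12 (in A, exclude), 13 (in A, exclude), 14 (in A, exclude), 15 (in A, exclude), 16 (in A, exclude), 17 (in A, exclude), 18 (in A, exclude), 19 (in A, exclude), 20 (in A, exclude), 21 (not in A, include), 22 (not in A, include), 23 (in A, exclude), 24 (not in A, include)
A' = {1, 5, 6, 9, 11, 21, 22, 24}

{1, 5, 6, 9, 11, 21, 22, 24}


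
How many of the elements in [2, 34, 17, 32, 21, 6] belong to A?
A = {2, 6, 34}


Set A = {2, 6, 34}
Candidates: [2, 34, 17, 32, 21, 6]
Check each candidate:
2 ∈ A, 34 ∈ A, 17 ∉ A, 32 ∉ A, 21 ∉ A, 6 ∈ A
Count of candidates in A: 3

3


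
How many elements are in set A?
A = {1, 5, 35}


Set A = {1, 5, 35}
Listing elements: 1, 5, 35
Counting: 3 elements
|A| = 3

3


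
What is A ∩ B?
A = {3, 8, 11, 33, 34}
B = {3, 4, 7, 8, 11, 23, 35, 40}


Set A = {3, 8, 11, 33, 34}
Set B = {3, 4, 7, 8, 11, 23, 35, 40}
A ∩ B includes only elements in both sets.
Check each element of A against B:
3 ✓, 8 ✓, 11 ✓, 33 ✗, 34 ✗
A ∩ B = {3, 8, 11}

{3, 8, 11}


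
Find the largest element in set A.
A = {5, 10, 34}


Set A = {5, 10, 34}
Elements in ascending order: 5, 10, 34
The largest element is 34.

34
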